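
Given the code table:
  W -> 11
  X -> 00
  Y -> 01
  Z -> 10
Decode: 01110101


Decoding:
01 -> Y
11 -> W
01 -> Y
01 -> Y


Result: YWYY


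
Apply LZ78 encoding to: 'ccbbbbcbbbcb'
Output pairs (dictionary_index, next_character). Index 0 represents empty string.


LZ78 encoding steps:
Dictionary: {0: ''}
Step 1: w='' (idx 0), next='c' -> output (0, 'c'), add 'c' as idx 1
Step 2: w='c' (idx 1), next='b' -> output (1, 'b'), add 'cb' as idx 2
Step 3: w='' (idx 0), next='b' -> output (0, 'b'), add 'b' as idx 3
Step 4: w='b' (idx 3), next='b' -> output (3, 'b'), add 'bb' as idx 4
Step 5: w='cb' (idx 2), next='b' -> output (2, 'b'), add 'cbb' as idx 5
Step 6: w='b' (idx 3), next='c' -> output (3, 'c'), add 'bc' as idx 6
Step 7: w='b' (idx 3), end of input -> output (3, '')


Encoded: [(0, 'c'), (1, 'b'), (0, 'b'), (3, 'b'), (2, 'b'), (3, 'c'), (3, '')]


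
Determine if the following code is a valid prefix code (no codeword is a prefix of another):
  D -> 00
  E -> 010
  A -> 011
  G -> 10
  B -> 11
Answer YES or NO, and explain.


Checking each pair (does one codeword prefix another?):
  D='00' vs E='010': no prefix
  D='00' vs A='011': no prefix
  D='00' vs G='10': no prefix
  D='00' vs B='11': no prefix
  E='010' vs D='00': no prefix
  E='010' vs A='011': no prefix
  E='010' vs G='10': no prefix
  E='010' vs B='11': no prefix
  A='011' vs D='00': no prefix
  A='011' vs E='010': no prefix
  A='011' vs G='10': no prefix
  A='011' vs B='11': no prefix
  G='10' vs D='00': no prefix
  G='10' vs E='010': no prefix
  G='10' vs A='011': no prefix
  G='10' vs B='11': no prefix
  B='11' vs D='00': no prefix
  B='11' vs E='010': no prefix
  B='11' vs A='011': no prefix
  B='11' vs G='10': no prefix
No violation found over all pairs.

YES -- this is a valid prefix code. No codeword is a prefix of any other codeword.


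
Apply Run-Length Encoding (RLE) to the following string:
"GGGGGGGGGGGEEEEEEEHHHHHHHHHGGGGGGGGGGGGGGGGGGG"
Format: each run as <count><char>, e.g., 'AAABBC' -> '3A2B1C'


Scanning runs left to right:
  i=0: run of 'G' x 11 -> '11G'
  i=11: run of 'E' x 7 -> '7E'
  i=18: run of 'H' x 9 -> '9H'
  i=27: run of 'G' x 19 -> '19G'

RLE = 11G7E9H19G


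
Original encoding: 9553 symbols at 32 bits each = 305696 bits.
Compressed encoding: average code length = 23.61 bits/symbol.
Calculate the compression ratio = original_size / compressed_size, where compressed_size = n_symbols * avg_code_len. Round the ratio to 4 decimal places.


original_size = n_symbols * orig_bits = 9553 * 32 = 305696 bits
compressed_size = n_symbols * avg_code_len = 9553 * 23.61 = 225546.33 bits
ratio = original_size / compressed_size = 305696 / 225546.33 = 1.3554

Compression ratio = 1.3554


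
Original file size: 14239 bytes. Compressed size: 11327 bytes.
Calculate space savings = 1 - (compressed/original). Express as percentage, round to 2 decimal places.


ratio = compressed/original = 11327/14239 = 0.795491
savings = 1 - ratio = 1 - 0.795491 = 0.204509
as a percentage: 0.204509 * 100 = 20.45%

Space savings = 1 - 11327/14239 = 20.45%


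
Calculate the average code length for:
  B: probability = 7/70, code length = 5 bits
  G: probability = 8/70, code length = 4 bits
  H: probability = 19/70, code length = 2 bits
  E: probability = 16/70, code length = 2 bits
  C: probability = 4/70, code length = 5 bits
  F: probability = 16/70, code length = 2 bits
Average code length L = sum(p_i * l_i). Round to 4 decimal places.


Weighted contributions p_i * l_i:
  B: (7/70) * 5 = 35/70
  G: (8/70) * 4 = 32/70
  H: (19/70) * 2 = 38/70
  E: (16/70) * 2 = 32/70
  C: (4/70) * 5 = 20/70
  F: (16/70) * 2 = 32/70
Sum = (35 + 32 + 38 + 32 + 20 + 32)/70 = 189/70

L = 189/70 = 2.7000 bits/symbol


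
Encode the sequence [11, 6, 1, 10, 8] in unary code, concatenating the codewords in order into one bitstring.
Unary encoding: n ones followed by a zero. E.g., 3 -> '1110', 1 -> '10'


Encode each number as n ones followed by a terminating 0:
  11 -> 111111111110 (12 bits)
  6 -> 1111110 (7 bits)
  1 -> 10 (2 bits)
  10 -> 11111111110 (11 bits)
  8 -> 111111110 (9 bits)
Total length = 12 + 7 + 2 + 11 + 9 = 41 bits.

Unary([11, 6, 1, 10, 8]) = 11111111111011111101011111111110111111110 (41 bits)


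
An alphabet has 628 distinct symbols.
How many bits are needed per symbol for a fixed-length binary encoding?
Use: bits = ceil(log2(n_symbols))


log2(628) = 9.2946
Bracket: 2^9 = 512 < 628 <= 2^10 = 1024
So ceil(log2(628)) = 10

bits = ceil(log2(628)) = ceil(9.2946) = 10 bits


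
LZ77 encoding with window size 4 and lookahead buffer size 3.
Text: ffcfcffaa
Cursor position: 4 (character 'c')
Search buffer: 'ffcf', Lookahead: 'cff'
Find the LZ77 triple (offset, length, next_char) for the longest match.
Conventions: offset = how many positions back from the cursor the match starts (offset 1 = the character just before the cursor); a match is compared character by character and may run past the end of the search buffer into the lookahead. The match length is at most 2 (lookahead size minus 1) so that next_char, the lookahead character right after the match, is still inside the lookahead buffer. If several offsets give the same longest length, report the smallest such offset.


Try each offset into the search buffer:
  offset=1 (pos 3, char 'f'): match length 0
  offset=2 (pos 2, char 'c'): match length 2
  offset=3 (pos 1, char 'f'): match length 0
  offset=4 (pos 0, char 'f'): match length 0
Longest match has length 2 at offset 2.
next_char = character at position 4 + 2 = 6 -> 'f'

Best match: offset=2, length=2 (matching 'cf' starting at position 2)
LZ77 triple: (2, 2, 'f')


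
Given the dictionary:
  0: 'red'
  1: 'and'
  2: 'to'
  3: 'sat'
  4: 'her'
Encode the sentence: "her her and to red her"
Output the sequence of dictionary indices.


Look up each word in the dictionary:
  'her' -> 4
  'her' -> 4
  'and' -> 1
  'to' -> 2
  'red' -> 0
  'her' -> 4

Encoded: [4, 4, 1, 2, 0, 4]


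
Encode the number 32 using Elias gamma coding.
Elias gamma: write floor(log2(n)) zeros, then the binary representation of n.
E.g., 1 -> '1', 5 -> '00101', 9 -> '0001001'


num_bits = floor(log2(32)) + 1 = 6
leading_zeros = num_bits - 1 = 5
binary(32) = 100000

Elias gamma(32) = '00000' + '100000' = 00000100000 (11 bits)


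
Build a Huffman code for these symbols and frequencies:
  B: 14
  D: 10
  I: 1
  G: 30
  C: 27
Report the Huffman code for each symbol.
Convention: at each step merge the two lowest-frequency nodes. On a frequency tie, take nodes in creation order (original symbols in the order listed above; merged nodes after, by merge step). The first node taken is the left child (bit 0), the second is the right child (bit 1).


Huffman tree construction:
Step 1: Merge I(1) + D(10) = 11
Step 2: Merge (I+D)(11) + B(14) = 25
Step 3: Merge ((I+D)+B)(25) + C(27) = 52
Step 4: Merge G(30) + (((I+D)+B)+C)(52) = 82
Read each symbol's code off the tree from the root (left child = 0, right child = 1).

Codes:
  B: 101 (length 3)
  D: 1001 (length 4)
  I: 1000 (length 4)
  G: 0 (length 1)
  C: 11 (length 2)
Average code length: 170/82 = 2.0732 bits/symbol


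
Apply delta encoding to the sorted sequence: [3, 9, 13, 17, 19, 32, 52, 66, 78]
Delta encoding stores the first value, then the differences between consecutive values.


First value: 3
Deltas:
  9 - 3 = 6
  13 - 9 = 4
  17 - 13 = 4
  19 - 17 = 2
  32 - 19 = 13
  52 - 32 = 20
  66 - 52 = 14
  78 - 66 = 12


Delta encoded: [3, 6, 4, 4, 2, 13, 20, 14, 12]


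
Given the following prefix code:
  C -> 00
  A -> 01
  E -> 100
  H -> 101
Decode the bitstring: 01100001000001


Decoding step by step:
Bits 01 -> A
Bits 100 -> E
Bits 00 -> C
Bits 100 -> E
Bits 00 -> C
Bits 01 -> A


Decoded message: AECECA


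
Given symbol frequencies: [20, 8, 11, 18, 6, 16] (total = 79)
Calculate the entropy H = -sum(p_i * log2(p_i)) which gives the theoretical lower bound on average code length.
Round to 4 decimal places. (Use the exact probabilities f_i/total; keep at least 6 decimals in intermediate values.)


Per-symbol terms -p_i * log2(p_i) with p_i = f_i/79:
  p = 20/79 = 0.253165: log2(p) = -1.981853, -p*log2(p) = 0.501735
  p = 8/79 = 0.101266: log2(p) = -3.303781, -p*log2(p) = 0.334560
  p = 11/79 = 0.139241: log2(p) = -2.844349, -p*log2(p) = 0.396049
  p = 18/79 = 0.227848: log2(p) = -2.133856, -p*log2(p) = 0.486195
  p = 6/79 = 0.075949: log2(p) = -3.718818, -p*log2(p) = 0.282442
  p = 16/79 = 0.202532: log2(p) = -2.303781, -p*log2(p) = 0.466589
H = 0.501735 + 0.334560 + 0.396049 + 0.486195 + 0.282442 + 0.466589 = 2.467570

H = 2.4676 bits/symbol


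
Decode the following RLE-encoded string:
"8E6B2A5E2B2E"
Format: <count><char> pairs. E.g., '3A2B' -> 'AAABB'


Expanding each <count><char> pair:
  8E -> 'EEEEEEEE'
  6B -> 'BBBBBB'
  2A -> 'AA'
  5E -> 'EEEEE'
  2B -> 'BB'
  2E -> 'EE'

Decoded = EEEEEEEEBBBBBBAAEEEEEBBEE


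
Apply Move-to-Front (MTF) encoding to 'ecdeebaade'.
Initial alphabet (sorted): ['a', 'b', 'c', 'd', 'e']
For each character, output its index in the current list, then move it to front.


MTF encoding:
'e': index 4 in ['a', 'b', 'c', 'd', 'e'] -> ['e', 'a', 'b', 'c', 'd']
'c': index 3 in ['e', 'a', 'b', 'c', 'd'] -> ['c', 'e', 'a', 'b', 'd']
'd': index 4 in ['c', 'e', 'a', 'b', 'd'] -> ['d', 'c', 'e', 'a', 'b']
'e': index 2 in ['d', 'c', 'e', 'a', 'b'] -> ['e', 'd', 'c', 'a', 'b']
'e': index 0 in ['e', 'd', 'c', 'a', 'b'] -> ['e', 'd', 'c', 'a', 'b']
'b': index 4 in ['e', 'd', 'c', 'a', 'b'] -> ['b', 'e', 'd', 'c', 'a']
'a': index 4 in ['b', 'e', 'd', 'c', 'a'] -> ['a', 'b', 'e', 'd', 'c']
'a': index 0 in ['a', 'b', 'e', 'd', 'c'] -> ['a', 'b', 'e', 'd', 'c']
'd': index 3 in ['a', 'b', 'e', 'd', 'c'] -> ['d', 'a', 'b', 'e', 'c']
'e': index 3 in ['d', 'a', 'b', 'e', 'c'] -> ['e', 'd', 'a', 'b', 'c']


Output: [4, 3, 4, 2, 0, 4, 4, 0, 3, 3]


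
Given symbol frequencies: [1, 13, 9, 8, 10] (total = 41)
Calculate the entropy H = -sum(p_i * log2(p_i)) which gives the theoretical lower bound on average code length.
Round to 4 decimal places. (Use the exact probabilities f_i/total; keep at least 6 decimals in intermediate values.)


Per-symbol terms -p_i * log2(p_i) with p_i = f_i/41:
  p = 1/41 = 0.024390: log2(p) = -5.357552, -p*log2(p) = 0.130672
  p = 13/41 = 0.317073: log2(p) = -1.657112, -p*log2(p) = 0.525426
  p = 9/41 = 0.219512: log2(p) = -2.187627, -p*log2(p) = 0.480211
  p = 8/41 = 0.195122: log2(p) = -2.357552, -p*log2(p) = 0.460010
  p = 10/41 = 0.243902: log2(p) = -2.035624, -p*log2(p) = 0.496494
H = 0.130672 + 0.525426 + 0.480211 + 0.460010 + 0.496494 = 2.092813

H = 2.0928 bits/symbol


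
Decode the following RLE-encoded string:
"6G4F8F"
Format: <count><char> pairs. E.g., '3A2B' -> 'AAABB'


Expanding each <count><char> pair:
  6G -> 'GGGGGG'
  4F -> 'FFFF'
  8F -> 'FFFFFFFF'

Decoded = GGGGGGFFFFFFFFFFFF


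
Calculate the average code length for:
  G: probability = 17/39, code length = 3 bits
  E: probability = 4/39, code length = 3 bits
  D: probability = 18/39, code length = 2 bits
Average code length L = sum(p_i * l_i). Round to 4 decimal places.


Weighted contributions p_i * l_i:
  G: (17/39) * 3 = 51/39
  E: (4/39) * 3 = 12/39
  D: (18/39) * 2 = 36/39
Sum = (51 + 12 + 36)/39 = 99/39

L = 99/39 = 2.5385 bits/symbol


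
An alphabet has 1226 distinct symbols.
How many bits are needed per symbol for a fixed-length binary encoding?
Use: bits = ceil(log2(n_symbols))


log2(1226) = 10.2597
Bracket: 2^10 = 1024 < 1226 <= 2^11 = 2048
So ceil(log2(1226)) = 11

bits = ceil(log2(1226)) = ceil(10.2597) = 11 bits


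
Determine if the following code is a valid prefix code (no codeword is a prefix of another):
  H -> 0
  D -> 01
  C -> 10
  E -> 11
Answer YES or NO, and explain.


Checking each pair (does one codeword prefix another?):
  H='0' vs D='01': prefix -- VIOLATION

NO -- this is NOT a valid prefix code. H (0) is a prefix of D (01).


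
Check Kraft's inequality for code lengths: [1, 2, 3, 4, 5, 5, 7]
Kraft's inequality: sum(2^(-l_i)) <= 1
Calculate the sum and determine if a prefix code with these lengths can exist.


Sum = 2^(-1) + 2^(-2) + 2^(-3) + 2^(-4) + 2^(-5) + 2^(-5) + 2^(-7)
    = 0.5 + 0.25 + 0.125 + 0.0625 + 0.03125 + 0.03125 + 0.0078125
    = 129/128 = 1.0078125
Since 1.0078125 > 1, Kraft's inequality is NOT satisfied.
A prefix code with these lengths CANNOT exist.

Kraft sum = 1.0078125. Not satisfied.


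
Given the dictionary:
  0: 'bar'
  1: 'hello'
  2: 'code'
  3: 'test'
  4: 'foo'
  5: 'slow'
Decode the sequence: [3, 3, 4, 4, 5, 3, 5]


Look up each index in the dictionary:
  3 -> 'test'
  3 -> 'test'
  4 -> 'foo'
  4 -> 'foo'
  5 -> 'slow'
  3 -> 'test'
  5 -> 'slow'

Decoded: "test test foo foo slow test slow"


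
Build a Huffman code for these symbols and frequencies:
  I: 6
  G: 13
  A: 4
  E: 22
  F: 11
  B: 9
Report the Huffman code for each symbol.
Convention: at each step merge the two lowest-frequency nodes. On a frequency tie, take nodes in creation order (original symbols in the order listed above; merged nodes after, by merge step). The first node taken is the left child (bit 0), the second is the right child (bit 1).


Huffman tree construction:
Step 1: Merge A(4) + I(6) = 10
Step 2: Merge B(9) + (A+I)(10) = 19
Step 3: Merge F(11) + G(13) = 24
Step 4: Merge (B+(A+I))(19) + E(22) = 41
Step 5: Merge (F+G)(24) + ((B+(A+I))+E)(41) = 65
Read each symbol's code off the tree from the root (left child = 0, right child = 1).

Codes:
  I: 1011 (length 4)
  G: 01 (length 2)
  A: 1010 (length 4)
  E: 11 (length 2)
  F: 00 (length 2)
  B: 100 (length 3)
Average code length: 159/65 = 2.4462 bits/symbol


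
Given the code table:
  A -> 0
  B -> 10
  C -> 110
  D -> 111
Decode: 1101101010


Decoding:
110 -> C
110 -> C
10 -> B
10 -> B


Result: CCBB


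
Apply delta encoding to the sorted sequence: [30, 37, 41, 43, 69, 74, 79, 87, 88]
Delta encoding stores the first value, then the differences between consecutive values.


First value: 30
Deltas:
  37 - 30 = 7
  41 - 37 = 4
  43 - 41 = 2
  69 - 43 = 26
  74 - 69 = 5
  79 - 74 = 5
  87 - 79 = 8
  88 - 87 = 1


Delta encoded: [30, 7, 4, 2, 26, 5, 5, 8, 1]


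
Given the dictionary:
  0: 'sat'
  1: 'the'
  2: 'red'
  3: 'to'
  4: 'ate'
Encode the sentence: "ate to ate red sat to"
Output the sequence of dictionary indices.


Look up each word in the dictionary:
  'ate' -> 4
  'to' -> 3
  'ate' -> 4
  'red' -> 2
  'sat' -> 0
  'to' -> 3

Encoded: [4, 3, 4, 2, 0, 3]


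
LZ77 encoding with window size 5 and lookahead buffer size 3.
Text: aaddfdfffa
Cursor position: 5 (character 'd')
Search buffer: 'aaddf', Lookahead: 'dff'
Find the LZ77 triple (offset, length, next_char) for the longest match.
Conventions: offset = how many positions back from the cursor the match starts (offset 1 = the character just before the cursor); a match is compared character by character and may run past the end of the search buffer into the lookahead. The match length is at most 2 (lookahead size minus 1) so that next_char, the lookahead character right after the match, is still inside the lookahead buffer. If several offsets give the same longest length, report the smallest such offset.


Try each offset into the search buffer:
  offset=1 (pos 4, char 'f'): match length 0
  offset=2 (pos 3, char 'd'): match length 2
  offset=3 (pos 2, char 'd'): match length 1
  offset=4 (pos 1, char 'a'): match length 0
  offset=5 (pos 0, char 'a'): match length 0
Longest match has length 2 at offset 2.
next_char = character at position 5 + 2 = 7 -> 'f'

Best match: offset=2, length=2 (matching 'df' starting at position 3)
LZ77 triple: (2, 2, 'f')


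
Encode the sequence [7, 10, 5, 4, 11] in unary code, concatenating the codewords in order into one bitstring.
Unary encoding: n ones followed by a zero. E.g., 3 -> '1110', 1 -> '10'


Encode each number as n ones followed by a terminating 0:
  7 -> 11111110 (8 bits)
  10 -> 11111111110 (11 bits)
  5 -> 111110 (6 bits)
  4 -> 11110 (5 bits)
  11 -> 111111111110 (12 bits)
Total length = 8 + 11 + 6 + 5 + 12 = 42 bits.

Unary([7, 10, 5, 4, 11]) = 111111101111111111011111011110111111111110 (42 bits)


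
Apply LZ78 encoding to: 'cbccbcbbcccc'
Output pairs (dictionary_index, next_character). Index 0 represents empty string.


LZ78 encoding steps:
Dictionary: {0: ''}
Step 1: w='' (idx 0), next='c' -> output (0, 'c'), add 'c' as idx 1
Step 2: w='' (idx 0), next='b' -> output (0, 'b'), add 'b' as idx 2
Step 3: w='c' (idx 1), next='c' -> output (1, 'c'), add 'cc' as idx 3
Step 4: w='b' (idx 2), next='c' -> output (2, 'c'), add 'bc' as idx 4
Step 5: w='b' (idx 2), next='b' -> output (2, 'b'), add 'bb' as idx 5
Step 6: w='cc' (idx 3), next='c' -> output (3, 'c'), add 'ccc' as idx 6
Step 7: w='c' (idx 1), end of input -> output (1, '')


Encoded: [(0, 'c'), (0, 'b'), (1, 'c'), (2, 'c'), (2, 'b'), (3, 'c'), (1, '')]


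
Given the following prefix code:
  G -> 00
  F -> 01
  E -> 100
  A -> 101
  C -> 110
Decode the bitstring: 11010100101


Decoding step by step:
Bits 110 -> C
Bits 101 -> A
Bits 00 -> G
Bits 101 -> A


Decoded message: CAGA


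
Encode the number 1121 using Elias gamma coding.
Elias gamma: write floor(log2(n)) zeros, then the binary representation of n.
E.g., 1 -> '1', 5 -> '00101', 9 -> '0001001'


num_bits = floor(log2(1121)) + 1 = 11
leading_zeros = num_bits - 1 = 10
binary(1121) = 10001100001

Elias gamma(1121) = '0000000000' + '10001100001' = 000000000010001100001 (21 bits)


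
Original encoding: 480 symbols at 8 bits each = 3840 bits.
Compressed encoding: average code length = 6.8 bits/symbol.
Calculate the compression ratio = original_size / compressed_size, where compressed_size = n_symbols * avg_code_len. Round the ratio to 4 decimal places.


original_size = n_symbols * orig_bits = 480 * 8 = 3840 bits
compressed_size = n_symbols * avg_code_len = 480 * 6.8 = 3264.0 bits
ratio = original_size / compressed_size = 3840 / 3264.0 = 1.1765

Compression ratio = 1.1765


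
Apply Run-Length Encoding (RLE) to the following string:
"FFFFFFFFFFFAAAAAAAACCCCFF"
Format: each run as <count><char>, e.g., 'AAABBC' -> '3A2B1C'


Scanning runs left to right:
  i=0: run of 'F' x 11 -> '11F'
  i=11: run of 'A' x 8 -> '8A'
  i=19: run of 'C' x 4 -> '4C'
  i=23: run of 'F' x 2 -> '2F'

RLE = 11F8A4C2F


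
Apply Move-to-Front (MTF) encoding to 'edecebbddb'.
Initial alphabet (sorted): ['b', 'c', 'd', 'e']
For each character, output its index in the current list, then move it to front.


MTF encoding:
'e': index 3 in ['b', 'c', 'd', 'e'] -> ['e', 'b', 'c', 'd']
'd': index 3 in ['e', 'b', 'c', 'd'] -> ['d', 'e', 'b', 'c']
'e': index 1 in ['d', 'e', 'b', 'c'] -> ['e', 'd', 'b', 'c']
'c': index 3 in ['e', 'd', 'b', 'c'] -> ['c', 'e', 'd', 'b']
'e': index 1 in ['c', 'e', 'd', 'b'] -> ['e', 'c', 'd', 'b']
'b': index 3 in ['e', 'c', 'd', 'b'] -> ['b', 'e', 'c', 'd']
'b': index 0 in ['b', 'e', 'c', 'd'] -> ['b', 'e', 'c', 'd']
'd': index 3 in ['b', 'e', 'c', 'd'] -> ['d', 'b', 'e', 'c']
'd': index 0 in ['d', 'b', 'e', 'c'] -> ['d', 'b', 'e', 'c']
'b': index 1 in ['d', 'b', 'e', 'c'] -> ['b', 'd', 'e', 'c']


Output: [3, 3, 1, 3, 1, 3, 0, 3, 0, 1]


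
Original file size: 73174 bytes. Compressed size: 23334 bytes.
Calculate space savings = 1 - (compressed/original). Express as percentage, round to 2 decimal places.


ratio = compressed/original = 23334/73174 = 0.318884
savings = 1 - ratio = 1 - 0.318884 = 0.681116
as a percentage: 0.681116 * 100 = 68.11%

Space savings = 1 - 23334/73174 = 68.11%


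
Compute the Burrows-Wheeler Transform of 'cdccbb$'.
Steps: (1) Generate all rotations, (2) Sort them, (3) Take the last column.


Rotations (sorted):
  0: $cdccbb -> last char: b
  1: b$cdccb -> last char: b
  2: bb$cdcc -> last char: c
  3: cbb$cdc -> last char: c
  4: ccbb$cd -> last char: d
  5: cdccbb$ -> last char: $
  6: dccbb$c -> last char: c


BWT = bbccd$c


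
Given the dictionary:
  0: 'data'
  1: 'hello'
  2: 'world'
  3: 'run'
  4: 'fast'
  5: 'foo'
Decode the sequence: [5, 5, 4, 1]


Look up each index in the dictionary:
  5 -> 'foo'
  5 -> 'foo'
  4 -> 'fast'
  1 -> 'hello'

Decoded: "foo foo fast hello"


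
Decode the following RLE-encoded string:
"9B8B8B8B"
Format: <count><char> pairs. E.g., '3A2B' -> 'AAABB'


Expanding each <count><char> pair:
  9B -> 'BBBBBBBBB'
  8B -> 'BBBBBBBB'
  8B -> 'BBBBBBBB'
  8B -> 'BBBBBBBB'

Decoded = BBBBBBBBBBBBBBBBBBBBBBBBBBBBBBBBB


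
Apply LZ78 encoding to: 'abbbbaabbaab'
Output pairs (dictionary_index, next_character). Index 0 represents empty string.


LZ78 encoding steps:
Dictionary: {0: ''}
Step 1: w='' (idx 0), next='a' -> output (0, 'a'), add 'a' as idx 1
Step 2: w='' (idx 0), next='b' -> output (0, 'b'), add 'b' as idx 2
Step 3: w='b' (idx 2), next='b' -> output (2, 'b'), add 'bb' as idx 3
Step 4: w='b' (idx 2), next='a' -> output (2, 'a'), add 'ba' as idx 4
Step 5: w='a' (idx 1), next='b' -> output (1, 'b'), add 'ab' as idx 5
Step 6: w='ba' (idx 4), next='a' -> output (4, 'a'), add 'baa' as idx 6
Step 7: w='b' (idx 2), end of input -> output (2, '')


Encoded: [(0, 'a'), (0, 'b'), (2, 'b'), (2, 'a'), (1, 'b'), (4, 'a'), (2, '')]


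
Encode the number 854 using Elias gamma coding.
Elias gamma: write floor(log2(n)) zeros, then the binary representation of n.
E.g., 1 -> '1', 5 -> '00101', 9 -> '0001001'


num_bits = floor(log2(854)) + 1 = 10
leading_zeros = num_bits - 1 = 9
binary(854) = 1101010110

Elias gamma(854) = '000000000' + '1101010110' = 0000000001101010110 (19 bits)


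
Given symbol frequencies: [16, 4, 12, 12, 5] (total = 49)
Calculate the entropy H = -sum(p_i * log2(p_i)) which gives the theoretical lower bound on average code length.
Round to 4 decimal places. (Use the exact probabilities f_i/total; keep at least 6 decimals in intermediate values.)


Per-symbol terms -p_i * log2(p_i) with p_i = f_i/49:
  p = 16/49 = 0.326531: log2(p) = -1.614710, -p*log2(p) = 0.527252
  p = 4/49 = 0.081633: log2(p) = -3.614710, -p*log2(p) = 0.295078
  p = 12/49 = 0.244898: log2(p) = -2.029747, -p*log2(p) = 0.497081
  p = 12/49 = 0.244898: log2(p) = -2.029747, -p*log2(p) = 0.497081
  p = 5/49 = 0.102041: log2(p) = -3.292782, -p*log2(p) = 0.335998
H = 0.527252 + 0.295078 + 0.497081 + 0.497081 + 0.335998 = 2.152490

H = 2.1525 bits/symbol


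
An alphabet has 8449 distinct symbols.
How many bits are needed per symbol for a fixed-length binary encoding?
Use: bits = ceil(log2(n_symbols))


log2(8449) = 13.0446
Bracket: 2^13 = 8192 < 8449 <= 2^14 = 16384
So ceil(log2(8449)) = 14

bits = ceil(log2(8449)) = ceil(13.0446) = 14 bits


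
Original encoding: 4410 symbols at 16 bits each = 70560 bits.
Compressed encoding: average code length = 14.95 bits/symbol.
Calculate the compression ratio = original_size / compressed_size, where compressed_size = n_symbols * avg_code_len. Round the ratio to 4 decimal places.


original_size = n_symbols * orig_bits = 4410 * 16 = 70560 bits
compressed_size = n_symbols * avg_code_len = 4410 * 14.95 = 65929.5 bits
ratio = original_size / compressed_size = 70560 / 65929.5 = 1.0702

Compression ratio = 1.0702


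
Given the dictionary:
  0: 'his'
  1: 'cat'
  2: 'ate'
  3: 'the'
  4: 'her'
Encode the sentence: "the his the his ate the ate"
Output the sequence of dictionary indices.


Look up each word in the dictionary:
  'the' -> 3
  'his' -> 0
  'the' -> 3
  'his' -> 0
  'ate' -> 2
  'the' -> 3
  'ate' -> 2

Encoded: [3, 0, 3, 0, 2, 3, 2]


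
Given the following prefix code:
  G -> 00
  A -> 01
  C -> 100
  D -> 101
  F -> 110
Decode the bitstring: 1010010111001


Decoding step by step:
Bits 101 -> D
Bits 00 -> G
Bits 101 -> D
Bits 110 -> F
Bits 01 -> A


Decoded message: DGDFA


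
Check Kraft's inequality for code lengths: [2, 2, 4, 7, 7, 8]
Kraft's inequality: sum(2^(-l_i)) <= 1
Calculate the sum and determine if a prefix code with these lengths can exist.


Sum = 2^(-2) + 2^(-2) + 2^(-4) + 2^(-7) + 2^(-7) + 2^(-8)
    = 0.25 + 0.25 + 0.0625 + 0.0078125 + 0.0078125 + 0.00390625
    = 149/256 = 0.58203125
Since 0.58203125 <= 1, Kraft's inequality IS satisfied.
A prefix code with these lengths CAN exist.

Kraft sum = 0.58203125. Satisfied.


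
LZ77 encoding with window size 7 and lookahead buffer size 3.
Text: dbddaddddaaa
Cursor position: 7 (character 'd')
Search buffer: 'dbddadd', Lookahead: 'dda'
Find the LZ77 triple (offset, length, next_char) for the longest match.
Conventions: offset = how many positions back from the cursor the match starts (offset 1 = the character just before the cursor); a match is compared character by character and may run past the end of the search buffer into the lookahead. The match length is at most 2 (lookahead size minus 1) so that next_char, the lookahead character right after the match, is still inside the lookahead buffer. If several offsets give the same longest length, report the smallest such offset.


Try each offset into the search buffer:
  offset=1 (pos 6, char 'd'): match length 2
  offset=2 (pos 5, char 'd'): match length 2
  offset=3 (pos 4, char 'a'): match length 0
  offset=4 (pos 3, char 'd'): match length 1
  offset=5 (pos 2, char 'd'): match length 2
  offset=6 (pos 1, char 'b'): match length 0
  offset=7 (pos 0, char 'd'): match length 1
Longest match has length 2, found at offsets 1, 2, 5; take the smallest, offset 1.
next_char = character at position 7 + 2 = 9 -> 'a'

Best match: offset=1, length=2 (matching 'dd' starting at position 6)
LZ77 triple: (1, 2, 'a')


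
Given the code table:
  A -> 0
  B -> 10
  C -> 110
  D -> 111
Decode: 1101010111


Decoding:
110 -> C
10 -> B
10 -> B
111 -> D


Result: CBBD


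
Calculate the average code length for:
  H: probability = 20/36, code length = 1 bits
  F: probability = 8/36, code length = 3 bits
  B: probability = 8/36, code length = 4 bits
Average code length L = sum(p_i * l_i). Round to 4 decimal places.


Weighted contributions p_i * l_i:
  H: (20/36) * 1 = 20/36
  F: (8/36) * 3 = 24/36
  B: (8/36) * 4 = 32/36
Sum = (20 + 24 + 32)/36 = 76/36

L = 76/36 = 2.1111 bits/symbol


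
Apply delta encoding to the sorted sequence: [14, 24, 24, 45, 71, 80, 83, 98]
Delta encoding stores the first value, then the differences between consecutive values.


First value: 14
Deltas:
  24 - 14 = 10
  24 - 24 = 0
  45 - 24 = 21
  71 - 45 = 26
  80 - 71 = 9
  83 - 80 = 3
  98 - 83 = 15


Delta encoded: [14, 10, 0, 21, 26, 9, 3, 15]


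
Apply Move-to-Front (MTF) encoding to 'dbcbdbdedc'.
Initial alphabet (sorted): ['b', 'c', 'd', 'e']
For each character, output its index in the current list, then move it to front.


MTF encoding:
'd': index 2 in ['b', 'c', 'd', 'e'] -> ['d', 'b', 'c', 'e']
'b': index 1 in ['d', 'b', 'c', 'e'] -> ['b', 'd', 'c', 'e']
'c': index 2 in ['b', 'd', 'c', 'e'] -> ['c', 'b', 'd', 'e']
'b': index 1 in ['c', 'b', 'd', 'e'] -> ['b', 'c', 'd', 'e']
'd': index 2 in ['b', 'c', 'd', 'e'] -> ['d', 'b', 'c', 'e']
'b': index 1 in ['d', 'b', 'c', 'e'] -> ['b', 'd', 'c', 'e']
'd': index 1 in ['b', 'd', 'c', 'e'] -> ['d', 'b', 'c', 'e']
'e': index 3 in ['d', 'b', 'c', 'e'] -> ['e', 'd', 'b', 'c']
'd': index 1 in ['e', 'd', 'b', 'c'] -> ['d', 'e', 'b', 'c']
'c': index 3 in ['d', 'e', 'b', 'c'] -> ['c', 'd', 'e', 'b']


Output: [2, 1, 2, 1, 2, 1, 1, 3, 1, 3]


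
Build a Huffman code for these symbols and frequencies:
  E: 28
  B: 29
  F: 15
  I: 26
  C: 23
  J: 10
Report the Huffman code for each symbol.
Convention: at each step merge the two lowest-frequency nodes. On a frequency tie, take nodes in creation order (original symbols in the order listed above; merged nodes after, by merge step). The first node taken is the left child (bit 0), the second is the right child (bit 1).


Huffman tree construction:
Step 1: Merge J(10) + F(15) = 25
Step 2: Merge C(23) + (J+F)(25) = 48
Step 3: Merge I(26) + E(28) = 54
Step 4: Merge B(29) + (C+(J+F))(48) = 77
Step 5: Merge (I+E)(54) + (B+(C+(J+F)))(77) = 131
Read each symbol's code off the tree from the root (left child = 0, right child = 1).

Codes:
  E: 01 (length 2)
  B: 10 (length 2)
  F: 1111 (length 4)
  I: 00 (length 2)
  C: 110 (length 3)
  J: 1110 (length 4)
Average code length: 335/131 = 2.5573 bits/symbol


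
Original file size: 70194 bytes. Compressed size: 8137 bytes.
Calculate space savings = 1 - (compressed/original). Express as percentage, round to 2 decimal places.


ratio = compressed/original = 8137/70194 = 0.115922
savings = 1 - ratio = 1 - 0.115922 = 0.884078
as a percentage: 0.884078 * 100 = 88.41%

Space savings = 1 - 8137/70194 = 88.41%


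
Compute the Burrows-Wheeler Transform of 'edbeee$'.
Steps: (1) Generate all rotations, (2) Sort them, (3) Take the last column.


Rotations (sorted):
  0: $edbeee -> last char: e
  1: beee$ed -> last char: d
  2: dbeee$e -> last char: e
  3: e$edbee -> last char: e
  4: edbeee$ -> last char: $
  5: ee$edbe -> last char: e
  6: eee$edb -> last char: b


BWT = edee$eb


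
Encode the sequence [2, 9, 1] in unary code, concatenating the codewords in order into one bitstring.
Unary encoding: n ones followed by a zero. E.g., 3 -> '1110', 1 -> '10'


Encode each number as n ones followed by a terminating 0:
  2 -> 110 (3 bits)
  9 -> 1111111110 (10 bits)
  1 -> 10 (2 bits)
Total length = 3 + 10 + 2 = 15 bits.

Unary([2, 9, 1]) = 110111111111010 (15 bits)


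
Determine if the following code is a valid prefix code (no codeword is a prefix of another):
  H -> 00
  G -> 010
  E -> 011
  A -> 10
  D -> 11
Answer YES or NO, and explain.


Checking each pair (does one codeword prefix another?):
  H='00' vs G='010': no prefix
  H='00' vs E='011': no prefix
  H='00' vs A='10': no prefix
  H='00' vs D='11': no prefix
  G='010' vs H='00': no prefix
  G='010' vs E='011': no prefix
  G='010' vs A='10': no prefix
  G='010' vs D='11': no prefix
  E='011' vs H='00': no prefix
  E='011' vs G='010': no prefix
  E='011' vs A='10': no prefix
  E='011' vs D='11': no prefix
  A='10' vs H='00': no prefix
  A='10' vs G='010': no prefix
  A='10' vs E='011': no prefix
  A='10' vs D='11': no prefix
  D='11' vs H='00': no prefix
  D='11' vs G='010': no prefix
  D='11' vs E='011': no prefix
  D='11' vs A='10': no prefix
No violation found over all pairs.

YES -- this is a valid prefix code. No codeword is a prefix of any other codeword.


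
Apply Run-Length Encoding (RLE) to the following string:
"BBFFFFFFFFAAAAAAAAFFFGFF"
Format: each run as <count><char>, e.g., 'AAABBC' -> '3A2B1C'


Scanning runs left to right:
  i=0: run of 'B' x 2 -> '2B'
  i=2: run of 'F' x 8 -> '8F'
  i=10: run of 'A' x 8 -> '8A'
  i=18: run of 'F' x 3 -> '3F'
  i=21: run of 'G' x 1 -> '1G'
  i=22: run of 'F' x 2 -> '2F'

RLE = 2B8F8A3F1G2F


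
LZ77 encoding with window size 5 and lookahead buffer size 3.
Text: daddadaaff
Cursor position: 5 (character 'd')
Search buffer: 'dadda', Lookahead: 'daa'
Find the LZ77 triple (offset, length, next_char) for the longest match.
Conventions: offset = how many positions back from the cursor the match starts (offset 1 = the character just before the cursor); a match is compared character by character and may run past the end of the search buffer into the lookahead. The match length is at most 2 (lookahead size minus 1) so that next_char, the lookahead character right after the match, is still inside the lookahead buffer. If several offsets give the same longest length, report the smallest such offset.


Try each offset into the search buffer:
  offset=1 (pos 4, char 'a'): match length 0
  offset=2 (pos 3, char 'd'): match length 2
  offset=3 (pos 2, char 'd'): match length 1
  offset=4 (pos 1, char 'a'): match length 0
  offset=5 (pos 0, char 'd'): match length 2
Longest match has length 2, found at offsets 2, 5; take the smallest, offset 2.
next_char = character at position 5 + 2 = 7 -> 'a'

Best match: offset=2, length=2 (matching 'da' starting at position 3)
LZ77 triple: (2, 2, 'a')


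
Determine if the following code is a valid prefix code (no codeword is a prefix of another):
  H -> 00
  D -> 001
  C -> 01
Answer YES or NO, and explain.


Checking each pair (does one codeword prefix another?):
  H='00' vs D='001': prefix -- VIOLATION

NO -- this is NOT a valid prefix code. H (00) is a prefix of D (001).


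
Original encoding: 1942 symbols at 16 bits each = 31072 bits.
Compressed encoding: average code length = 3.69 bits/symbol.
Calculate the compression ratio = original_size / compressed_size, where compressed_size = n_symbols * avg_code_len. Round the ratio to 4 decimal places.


original_size = n_symbols * orig_bits = 1942 * 16 = 31072 bits
compressed_size = n_symbols * avg_code_len = 1942 * 3.69 = 7165.98 bits
ratio = original_size / compressed_size = 31072 / 7165.98 = 4.336

Compression ratio = 4.336


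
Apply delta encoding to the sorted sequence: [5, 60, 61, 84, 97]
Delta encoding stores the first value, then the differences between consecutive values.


First value: 5
Deltas:
  60 - 5 = 55
  61 - 60 = 1
  84 - 61 = 23
  97 - 84 = 13


Delta encoded: [5, 55, 1, 23, 13]


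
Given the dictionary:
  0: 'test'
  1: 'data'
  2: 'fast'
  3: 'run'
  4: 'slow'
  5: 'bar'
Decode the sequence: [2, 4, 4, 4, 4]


Look up each index in the dictionary:
  2 -> 'fast'
  4 -> 'slow'
  4 -> 'slow'
  4 -> 'slow'
  4 -> 'slow'

Decoded: "fast slow slow slow slow"


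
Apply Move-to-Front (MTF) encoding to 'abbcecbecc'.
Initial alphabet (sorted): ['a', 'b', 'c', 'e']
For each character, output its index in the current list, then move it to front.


MTF encoding:
'a': index 0 in ['a', 'b', 'c', 'e'] -> ['a', 'b', 'c', 'e']
'b': index 1 in ['a', 'b', 'c', 'e'] -> ['b', 'a', 'c', 'e']
'b': index 0 in ['b', 'a', 'c', 'e'] -> ['b', 'a', 'c', 'e']
'c': index 2 in ['b', 'a', 'c', 'e'] -> ['c', 'b', 'a', 'e']
'e': index 3 in ['c', 'b', 'a', 'e'] -> ['e', 'c', 'b', 'a']
'c': index 1 in ['e', 'c', 'b', 'a'] -> ['c', 'e', 'b', 'a']
'b': index 2 in ['c', 'e', 'b', 'a'] -> ['b', 'c', 'e', 'a']
'e': index 2 in ['b', 'c', 'e', 'a'] -> ['e', 'b', 'c', 'a']
'c': index 2 in ['e', 'b', 'c', 'a'] -> ['c', 'e', 'b', 'a']
'c': index 0 in ['c', 'e', 'b', 'a'] -> ['c', 'e', 'b', 'a']


Output: [0, 1, 0, 2, 3, 1, 2, 2, 2, 0]


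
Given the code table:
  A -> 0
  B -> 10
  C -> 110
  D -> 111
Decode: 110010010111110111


Decoding:
110 -> C
0 -> A
10 -> B
0 -> A
10 -> B
111 -> D
110 -> C
111 -> D


Result: CABABDCD


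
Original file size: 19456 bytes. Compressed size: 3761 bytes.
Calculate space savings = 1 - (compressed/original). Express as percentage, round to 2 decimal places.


ratio = compressed/original = 3761/19456 = 0.193308
savings = 1 - ratio = 1 - 0.193308 = 0.806692
as a percentage: 0.806692 * 100 = 80.67%

Space savings = 1 - 3761/19456 = 80.67%


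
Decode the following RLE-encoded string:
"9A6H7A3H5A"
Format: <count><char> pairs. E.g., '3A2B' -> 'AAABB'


Expanding each <count><char> pair:
  9A -> 'AAAAAAAAA'
  6H -> 'HHHHHH'
  7A -> 'AAAAAAA'
  3H -> 'HHH'
  5A -> 'AAAAA'

Decoded = AAAAAAAAAHHHHHHAAAAAAAHHHAAAAA


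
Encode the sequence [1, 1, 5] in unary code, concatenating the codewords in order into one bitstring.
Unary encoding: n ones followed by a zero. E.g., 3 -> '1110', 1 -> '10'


Encode each number as n ones followed by a terminating 0:
  1 -> 10 (2 bits)
  1 -> 10 (2 bits)
  5 -> 111110 (6 bits)
Total length = 2 + 2 + 6 = 10 bits.

Unary([1, 1, 5]) = 1010111110 (10 bits)


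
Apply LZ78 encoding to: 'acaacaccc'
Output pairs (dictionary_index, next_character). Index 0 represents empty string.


LZ78 encoding steps:
Dictionary: {0: ''}
Step 1: w='' (idx 0), next='a' -> output (0, 'a'), add 'a' as idx 1
Step 2: w='' (idx 0), next='c' -> output (0, 'c'), add 'c' as idx 2
Step 3: w='a' (idx 1), next='a' -> output (1, 'a'), add 'aa' as idx 3
Step 4: w='c' (idx 2), next='a' -> output (2, 'a'), add 'ca' as idx 4
Step 5: w='c' (idx 2), next='c' -> output (2, 'c'), add 'cc' as idx 5
Step 6: w='c' (idx 2), end of input -> output (2, '')


Encoded: [(0, 'a'), (0, 'c'), (1, 'a'), (2, 'a'), (2, 'c'), (2, '')]


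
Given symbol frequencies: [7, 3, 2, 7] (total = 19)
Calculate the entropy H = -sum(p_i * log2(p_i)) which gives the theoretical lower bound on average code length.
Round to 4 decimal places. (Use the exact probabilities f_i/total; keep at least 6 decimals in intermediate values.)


Per-symbol terms -p_i * log2(p_i) with p_i = f_i/19:
  p = 7/19 = 0.368421: log2(p) = -1.440573, -p*log2(p) = 0.530737
  p = 3/19 = 0.157895: log2(p) = -2.662965, -p*log2(p) = 0.420468
  p = 2/19 = 0.105263: log2(p) = -3.247928, -p*log2(p) = 0.341887
  p = 7/19 = 0.368421: log2(p) = -1.440573, -p*log2(p) = 0.530737
H = 0.530737 + 0.420468 + 0.341887 + 0.530737 = 1.823829

H = 1.8238 bits/symbol


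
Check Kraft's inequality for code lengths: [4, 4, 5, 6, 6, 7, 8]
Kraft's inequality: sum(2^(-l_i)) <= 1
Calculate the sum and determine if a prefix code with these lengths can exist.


Sum = 2^(-4) + 2^(-4) + 2^(-5) + 2^(-6) + 2^(-6) + 2^(-7) + 2^(-8)
    = 0.0625 + 0.0625 + 0.03125 + 0.015625 + 0.015625 + 0.0078125 + 0.00390625
    = 51/256 = 0.19921875
Since 0.19921875 <= 1, Kraft's inequality IS satisfied.
A prefix code with these lengths CAN exist.

Kraft sum = 0.19921875. Satisfied.


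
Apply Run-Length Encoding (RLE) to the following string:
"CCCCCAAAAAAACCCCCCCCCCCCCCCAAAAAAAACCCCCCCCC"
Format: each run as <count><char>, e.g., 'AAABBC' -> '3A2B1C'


Scanning runs left to right:
  i=0: run of 'C' x 5 -> '5C'
  i=5: run of 'A' x 7 -> '7A'
  i=12: run of 'C' x 15 -> '15C'
  i=27: run of 'A' x 8 -> '8A'
  i=35: run of 'C' x 9 -> '9C'

RLE = 5C7A15C8A9C


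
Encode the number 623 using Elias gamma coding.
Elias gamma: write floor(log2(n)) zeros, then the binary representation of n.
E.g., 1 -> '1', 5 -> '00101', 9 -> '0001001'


num_bits = floor(log2(623)) + 1 = 10
leading_zeros = num_bits - 1 = 9
binary(623) = 1001101111

Elias gamma(623) = '000000000' + '1001101111' = 0000000001001101111 (19 bits)


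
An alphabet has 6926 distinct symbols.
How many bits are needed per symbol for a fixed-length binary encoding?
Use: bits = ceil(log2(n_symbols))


log2(6926) = 12.7578
Bracket: 2^12 = 4096 < 6926 <= 2^13 = 8192
So ceil(log2(6926)) = 13

bits = ceil(log2(6926)) = ceil(12.7578) = 13 bits


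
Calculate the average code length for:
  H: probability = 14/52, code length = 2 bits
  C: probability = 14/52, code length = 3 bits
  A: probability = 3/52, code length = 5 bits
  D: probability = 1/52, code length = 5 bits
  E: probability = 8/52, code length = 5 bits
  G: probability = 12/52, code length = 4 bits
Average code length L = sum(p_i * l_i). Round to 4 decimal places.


Weighted contributions p_i * l_i:
  H: (14/52) * 2 = 28/52
  C: (14/52) * 3 = 42/52
  A: (3/52) * 5 = 15/52
  D: (1/52) * 5 = 5/52
  E: (8/52) * 5 = 40/52
  G: (12/52) * 4 = 48/52
Sum = (28 + 42 + 15 + 5 + 40 + 48)/52 = 178/52

L = 178/52 = 3.4231 bits/symbol


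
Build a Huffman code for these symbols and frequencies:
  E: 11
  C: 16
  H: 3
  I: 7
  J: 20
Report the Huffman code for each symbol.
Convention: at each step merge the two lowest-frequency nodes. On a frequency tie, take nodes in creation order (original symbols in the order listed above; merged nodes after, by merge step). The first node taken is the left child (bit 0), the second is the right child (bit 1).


Huffman tree construction:
Step 1: Merge H(3) + I(7) = 10
Step 2: Merge (H+I)(10) + E(11) = 21
Step 3: Merge C(16) + J(20) = 36
Step 4: Merge ((H+I)+E)(21) + (C+J)(36) = 57
Read each symbol's code off the tree from the root (left child = 0, right child = 1).

Codes:
  E: 01 (length 2)
  C: 10 (length 2)
  H: 000 (length 3)
  I: 001 (length 3)
  J: 11 (length 2)
Average code length: 124/57 = 2.1754 bits/symbol


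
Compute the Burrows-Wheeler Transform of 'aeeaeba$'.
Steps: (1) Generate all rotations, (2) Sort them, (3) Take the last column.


Rotations (sorted):
  0: $aeeaeba -> last char: a
  1: a$aeeaeb -> last char: b
  2: aeba$aee -> last char: e
  3: aeeaeba$ -> last char: $
  4: ba$aeeae -> last char: e
  5: eaeba$ae -> last char: e
  6: eba$aeea -> last char: a
  7: eeaeba$a -> last char: a


BWT = abe$eeaa


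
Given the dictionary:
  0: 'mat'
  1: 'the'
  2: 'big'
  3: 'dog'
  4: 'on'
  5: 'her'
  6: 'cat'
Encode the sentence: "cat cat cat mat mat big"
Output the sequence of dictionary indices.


Look up each word in the dictionary:
  'cat' -> 6
  'cat' -> 6
  'cat' -> 6
  'mat' -> 0
  'mat' -> 0
  'big' -> 2

Encoded: [6, 6, 6, 0, 0, 2]
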